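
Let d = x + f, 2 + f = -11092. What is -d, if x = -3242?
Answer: 14336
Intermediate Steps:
f = -11094 (f = -2 - 11092 = -11094)
d = -14336 (d = -3242 - 11094 = -14336)
-d = -1*(-14336) = 14336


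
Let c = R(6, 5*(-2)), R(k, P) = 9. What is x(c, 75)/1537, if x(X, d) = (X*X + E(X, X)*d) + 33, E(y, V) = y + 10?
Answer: 1539/1537 ≈ 1.0013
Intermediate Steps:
E(y, V) = 10 + y
c = 9
x(X, d) = 33 + X² + d*(10 + X) (x(X, d) = (X*X + (10 + X)*d) + 33 = (X² + d*(10 + X)) + 33 = 33 + X² + d*(10 + X))
x(c, 75)/1537 = (33 + 9² + 75*(10 + 9))/1537 = (33 + 81 + 75*19)*(1/1537) = (33 + 81 + 1425)*(1/1537) = 1539*(1/1537) = 1539/1537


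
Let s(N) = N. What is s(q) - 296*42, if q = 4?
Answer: -12428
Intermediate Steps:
s(q) - 296*42 = 4 - 296*42 = 4 - 12432 = -12428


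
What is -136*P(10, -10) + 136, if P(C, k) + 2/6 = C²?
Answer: -40256/3 ≈ -13419.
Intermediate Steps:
P(C, k) = -⅓ + C²
-136*P(10, -10) + 136 = -136*(-⅓ + 10²) + 136 = -136*(-⅓ + 100) + 136 = -136*299/3 + 136 = -40664/3 + 136 = -40256/3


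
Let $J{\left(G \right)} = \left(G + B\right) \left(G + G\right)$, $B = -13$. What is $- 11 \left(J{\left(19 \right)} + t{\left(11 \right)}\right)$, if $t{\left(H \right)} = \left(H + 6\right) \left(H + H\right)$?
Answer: $-6622$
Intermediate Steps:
$t{\left(H \right)} = 2 H \left(6 + H\right)$ ($t{\left(H \right)} = \left(6 + H\right) 2 H = 2 H \left(6 + H\right)$)
$J{\left(G \right)} = 2 G \left(-13 + G\right)$ ($J{\left(G \right)} = \left(G - 13\right) \left(G + G\right) = \left(-13 + G\right) 2 G = 2 G \left(-13 + G\right)$)
$- 11 \left(J{\left(19 \right)} + t{\left(11 \right)}\right) = - 11 \left(2 \cdot 19 \left(-13 + 19\right) + 2 \cdot 11 \left(6 + 11\right)\right) = - 11 \left(2 \cdot 19 \cdot 6 + 2 \cdot 11 \cdot 17\right) = - 11 \left(228 + 374\right) = \left(-11\right) 602 = -6622$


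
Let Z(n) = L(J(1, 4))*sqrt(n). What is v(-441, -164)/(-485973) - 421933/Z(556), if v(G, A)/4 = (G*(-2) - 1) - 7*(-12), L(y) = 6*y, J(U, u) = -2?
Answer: -3860/485973 + 421933*sqrt(139)/3336 ≈ 1491.2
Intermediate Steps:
Z(n) = -12*sqrt(n) (Z(n) = (6*(-2))*sqrt(n) = -12*sqrt(n))
v(G, A) = 332 - 8*G (v(G, A) = 4*((G*(-2) - 1) - 7*(-12)) = 4*((-2*G - 1) + 84) = 4*((-1 - 2*G) + 84) = 4*(83 - 2*G) = 332 - 8*G)
v(-441, -164)/(-485973) - 421933/Z(556) = (332 - 8*(-441))/(-485973) - 421933*(-sqrt(139)/3336) = (332 + 3528)*(-1/485973) - 421933*(-sqrt(139)/3336) = 3860*(-1/485973) - 421933*(-sqrt(139)/3336) = -3860/485973 - (-421933)*sqrt(139)/3336 = -3860/485973 + 421933*sqrt(139)/3336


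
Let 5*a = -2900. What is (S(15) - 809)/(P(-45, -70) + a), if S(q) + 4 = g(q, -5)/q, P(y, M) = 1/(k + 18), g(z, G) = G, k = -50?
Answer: 78080/55683 ≈ 1.4022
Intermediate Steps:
a = -580 (a = (⅕)*(-2900) = -580)
P(y, M) = -1/32 (P(y, M) = 1/(-50 + 18) = 1/(-32) = -1/32)
S(q) = -4 - 5/q
(S(15) - 809)/(P(-45, -70) + a) = ((-4 - 5/15) - 809)/(-1/32 - 580) = ((-4 - 5*1/15) - 809)/(-18561/32) = ((-4 - ⅓) - 809)*(-32/18561) = (-13/3 - 809)*(-32/18561) = -2440/3*(-32/18561) = 78080/55683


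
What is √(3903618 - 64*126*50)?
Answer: √3500418 ≈ 1870.9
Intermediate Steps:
√(3903618 - 64*126*50) = √(3903618 - 8064*50) = √(3903618 - 403200) = √3500418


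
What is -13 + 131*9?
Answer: 1166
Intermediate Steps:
-13 + 131*9 = -13 + 1179 = 1166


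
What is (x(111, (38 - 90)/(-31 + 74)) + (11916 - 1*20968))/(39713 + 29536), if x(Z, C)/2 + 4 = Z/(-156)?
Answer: -235597/1800474 ≈ -0.13085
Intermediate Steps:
x(Z, C) = -8 - Z/78 (x(Z, C) = -8 + 2*(Z/(-156)) = -8 + 2*(Z*(-1/156)) = -8 + 2*(-Z/156) = -8 - Z/78)
(x(111, (38 - 90)/(-31 + 74)) + (11916 - 1*20968))/(39713 + 29536) = ((-8 - 1/78*111) + (11916 - 1*20968))/(39713 + 29536) = ((-8 - 37/26) + (11916 - 20968))/69249 = (-245/26 - 9052)*(1/69249) = -235597/26*1/69249 = -235597/1800474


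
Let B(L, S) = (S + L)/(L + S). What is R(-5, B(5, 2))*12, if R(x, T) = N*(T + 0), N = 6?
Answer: 72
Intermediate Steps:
B(L, S) = 1 (B(L, S) = (L + S)/(L + S) = 1)
R(x, T) = 6*T (R(x, T) = 6*(T + 0) = 6*T)
R(-5, B(5, 2))*12 = (6*1)*12 = 6*12 = 72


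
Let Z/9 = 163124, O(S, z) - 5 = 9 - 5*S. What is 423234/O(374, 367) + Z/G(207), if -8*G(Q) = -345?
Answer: 3608761773/106720 ≈ 33815.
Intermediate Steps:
O(S, z) = 14 - 5*S (O(S, z) = 5 + (9 - 5*S) = 14 - 5*S)
G(Q) = 345/8 (G(Q) = -⅛*(-345) = 345/8)
Z = 1468116 (Z = 9*163124 = 1468116)
423234/O(374, 367) + Z/G(207) = 423234/(14 - 5*374) + 1468116/(345/8) = 423234/(14 - 1870) + 1468116*(8/345) = 423234/(-1856) + 3914976/115 = 423234*(-1/1856) + 3914976/115 = -211617/928 + 3914976/115 = 3608761773/106720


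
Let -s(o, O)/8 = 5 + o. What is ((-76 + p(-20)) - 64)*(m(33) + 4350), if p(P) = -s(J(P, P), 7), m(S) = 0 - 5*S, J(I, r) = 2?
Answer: -351540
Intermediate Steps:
m(S) = -5*S
s(o, O) = -40 - 8*o (s(o, O) = -8*(5 + o) = -40 - 8*o)
p(P) = 56 (p(P) = -(-40 - 8*2) = -(-40 - 16) = -1*(-56) = 56)
((-76 + p(-20)) - 64)*(m(33) + 4350) = ((-76 + 56) - 64)*(-5*33 + 4350) = (-20 - 64)*(-165 + 4350) = -84*4185 = -351540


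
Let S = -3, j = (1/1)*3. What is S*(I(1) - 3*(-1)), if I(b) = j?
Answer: -18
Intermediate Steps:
j = 3 (j = (1*1)*3 = 1*3 = 3)
I(b) = 3
S*(I(1) - 3*(-1)) = -3*(3 - 3*(-1)) = -3*(3 + 3) = -3*6 = -18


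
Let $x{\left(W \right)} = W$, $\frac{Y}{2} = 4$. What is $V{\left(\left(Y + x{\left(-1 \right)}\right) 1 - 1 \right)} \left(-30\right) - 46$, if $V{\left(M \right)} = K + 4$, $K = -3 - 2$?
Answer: $-16$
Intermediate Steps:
$Y = 8$ ($Y = 2 \cdot 4 = 8$)
$K = -5$ ($K = -3 - 2 = -5$)
$V{\left(M \right)} = -1$ ($V{\left(M \right)} = -5 + 4 = -1$)
$V{\left(\left(Y + x{\left(-1 \right)}\right) 1 - 1 \right)} \left(-30\right) - 46 = \left(-1\right) \left(-30\right) - 46 = 30 - 46 = -16$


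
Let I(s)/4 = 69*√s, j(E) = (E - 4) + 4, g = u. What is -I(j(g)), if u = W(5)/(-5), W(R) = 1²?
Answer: -276*I*√5/5 ≈ -123.43*I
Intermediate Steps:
W(R) = 1
u = -⅕ (u = 1/(-5) = 1*(-⅕) = -⅕ ≈ -0.20000)
g = -⅕ ≈ -0.20000
j(E) = E (j(E) = (-4 + E) + 4 = E)
I(s) = 276*√s (I(s) = 4*(69*√s) = 276*√s)
-I(j(g)) = -276*√(-⅕) = -276*I*√5/5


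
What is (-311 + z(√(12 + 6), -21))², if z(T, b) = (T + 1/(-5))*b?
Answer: 2551606/25 + 193284*√2/5 ≈ 1.5673e+5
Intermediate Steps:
z(T, b) = b*(-⅕ + T) (z(T, b) = (T - ⅕)*b = (-⅕ + T)*b = b*(-⅕ + T))
(-311 + z(√(12 + 6), -21))² = (-311 - 21*(-⅕ + √(12 + 6)))² = (-311 - 21*(-⅕ + √18))² = (-311 - 21*(-⅕ + 3*√2))² = (-311 + (21/5 - 63*√2))² = (-1534/5 - 63*√2)²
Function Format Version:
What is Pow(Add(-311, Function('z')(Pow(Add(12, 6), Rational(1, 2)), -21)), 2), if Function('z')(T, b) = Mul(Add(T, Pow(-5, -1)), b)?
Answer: Add(Rational(2551606, 25), Mul(Rational(193284, 5), Pow(2, Rational(1, 2)))) ≈ 1.5673e+5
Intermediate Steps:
Function('z')(T, b) = Mul(b, Add(Rational(-1, 5), T)) (Function('z')(T, b) = Mul(Add(T, Rational(-1, 5)), b) = Mul(Add(Rational(-1, 5), T), b) = Mul(b, Add(Rational(-1, 5), T)))
Pow(Add(-311, Function('z')(Pow(Add(12, 6), Rational(1, 2)), -21)), 2) = Pow(Add(-311, Mul(-21, Add(Rational(-1, 5), Pow(Add(12, 6), Rational(1, 2))))), 2) = Pow(Add(-311, Mul(-21, Add(Rational(-1, 5), Pow(18, Rational(1, 2))))), 2) = Pow(Add(-311, Mul(-21, Add(Rational(-1, 5), Mul(3, Pow(2, Rational(1, 2)))))), 2) = Pow(Add(-311, Add(Rational(21, 5), Mul(-63, Pow(2, Rational(1, 2))))), 2) = Pow(Add(Rational(-1534, 5), Mul(-63, Pow(2, Rational(1, 2)))), 2)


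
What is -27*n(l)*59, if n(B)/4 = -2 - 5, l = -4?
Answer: 44604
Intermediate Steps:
n(B) = -28 (n(B) = 4*(-2 - 5) = 4*(-7) = -28)
-27*n(l)*59 = -27*(-28)*59 = 756*59 = 44604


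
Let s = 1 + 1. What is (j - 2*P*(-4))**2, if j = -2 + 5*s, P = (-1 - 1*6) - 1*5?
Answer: 7744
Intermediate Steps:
P = -12 (P = (-1 - 6) - 5 = -7 - 5 = -12)
s = 2
j = 8 (j = -2 + 5*2 = -2 + 10 = 8)
(j - 2*P*(-4))**2 = (8 - 2*(-12)*(-4))**2 = (8 + 24*(-4))**2 = (8 - 96)**2 = (-88)**2 = 7744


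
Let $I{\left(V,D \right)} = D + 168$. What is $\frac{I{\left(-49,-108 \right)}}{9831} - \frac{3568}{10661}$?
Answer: $- \frac{11479116}{34936097} \approx -0.32857$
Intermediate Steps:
$I{\left(V,D \right)} = 168 + D$
$\frac{I{\left(-49,-108 \right)}}{9831} - \frac{3568}{10661} = \frac{168 - 108}{9831} - \frac{3568}{10661} = 60 \cdot \frac{1}{9831} - \frac{3568}{10661} = \frac{20}{3277} - \frac{3568}{10661} = - \frac{11479116}{34936097}$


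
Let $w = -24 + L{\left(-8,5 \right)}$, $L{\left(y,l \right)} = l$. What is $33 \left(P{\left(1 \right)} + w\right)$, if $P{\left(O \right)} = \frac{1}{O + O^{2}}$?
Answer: $- \frac{1221}{2} \approx -610.5$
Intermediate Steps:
$w = -19$ ($w = -24 + 5 = -19$)
$33 \left(P{\left(1 \right)} + w\right) = 33 \left(\frac{1}{1 \left(1 + 1\right)} - 19\right) = 33 \left(1 \cdot \frac{1}{2} - 19\right) = 33 \left(\frac{1}{2} - 19\right) = 33 \left(- \frac{37}{2}\right) = - \frac{1221}{2}$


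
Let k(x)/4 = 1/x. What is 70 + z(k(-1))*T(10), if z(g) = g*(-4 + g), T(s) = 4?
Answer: 198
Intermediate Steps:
k(x) = 4/x (k(x) = 4*(1/x) = 4/x)
70 + z(k(-1))*T(10) = 70 + ((4/(-1))*(-4 + 4/(-1)))*4 = 70 + ((4*(-1))*(-4 + 4*(-1)))*4 = 70 - 4*(-4 - 4)*4 = 70 - 4*(-8)*4 = 70 + 32*4 = 70 + 128 = 198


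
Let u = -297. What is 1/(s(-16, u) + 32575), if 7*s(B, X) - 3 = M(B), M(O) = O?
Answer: 7/228012 ≈ 3.0700e-5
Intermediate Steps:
s(B, X) = 3/7 + B/7
1/(s(-16, u) + 32575) = 1/((3/7 + (⅐)*(-16)) + 32575) = 1/((3/7 - 16/7) + 32575) = 1/(-13/7 + 32575) = 1/(228012/7) = 7/228012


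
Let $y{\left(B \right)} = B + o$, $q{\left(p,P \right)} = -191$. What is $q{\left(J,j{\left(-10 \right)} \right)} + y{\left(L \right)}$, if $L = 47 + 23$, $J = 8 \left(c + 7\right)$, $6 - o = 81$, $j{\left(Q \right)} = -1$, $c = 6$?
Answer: $-196$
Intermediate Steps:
$o = -75$ ($o = 6 - 81 = -75$)
$J = 104$ ($J = 8 \left(6 + 7\right) = 8 \cdot 13 = 104$)
$L = 70$
$y{\left(B \right)} = -75 + B$ ($y{\left(B \right)} = B - 75 = -75 + B$)
$q{\left(J,j{\left(-10 \right)} \right)} + y{\left(L \right)} = -191 + \left(-75 + 70\right) = -191 - 5 = -196$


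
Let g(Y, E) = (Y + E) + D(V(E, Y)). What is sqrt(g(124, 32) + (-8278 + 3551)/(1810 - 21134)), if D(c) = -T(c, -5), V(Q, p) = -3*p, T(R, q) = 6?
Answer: sqrt(14025972737)/9662 ≈ 12.257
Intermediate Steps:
D(c) = -6 (D(c) = -1*6 = -6)
g(Y, E) = -6 + E + Y (g(Y, E) = (Y + E) - 6 = (E + Y) - 6 = -6 + E + Y)
sqrt(g(124, 32) + (-8278 + 3551)/(1810 - 21134)) = sqrt((-6 + 32 + 124) + (-8278 + 3551)/(1810 - 21134)) = sqrt(150 - 4727/(-19324)) = sqrt(150 - 4727*(-1/19324)) = sqrt(150 + 4727/19324) = sqrt(2903327/19324) = sqrt(14025972737)/9662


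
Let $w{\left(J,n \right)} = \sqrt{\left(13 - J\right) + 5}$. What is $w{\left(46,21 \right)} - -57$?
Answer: $57 + 2 i \sqrt{7} \approx 57.0 + 5.2915 i$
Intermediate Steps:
$w{\left(J,n \right)} = \sqrt{18 - J}$
$w{\left(46,21 \right)} - -57 = \sqrt{18 - 46} - -57 = \sqrt{18 - 46} + 57 = \sqrt{-28} + 57 = 2 i \sqrt{7} + 57 = 57 + 2 i \sqrt{7}$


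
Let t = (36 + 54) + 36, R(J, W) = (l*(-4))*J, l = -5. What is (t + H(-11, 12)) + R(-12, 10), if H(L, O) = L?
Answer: -125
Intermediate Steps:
R(J, W) = 20*J (R(J, W) = (-5*(-4))*J = 20*J)
t = 126 (t = 90 + 36 = 126)
(t + H(-11, 12)) + R(-12, 10) = (126 - 11) + 20*(-12) = 115 - 240 = -125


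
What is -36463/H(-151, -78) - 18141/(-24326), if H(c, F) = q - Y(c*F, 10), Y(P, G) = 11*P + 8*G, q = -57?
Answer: 3239795933/3154960570 ≈ 1.0269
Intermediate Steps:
Y(P, G) = 8*G + 11*P
H(c, F) = -137 - 11*F*c (H(c, F) = -57 - (8*10 + 11*(c*F)) = -57 - (80 + 11*(F*c)) = -57 - (80 + 11*F*c) = -57 + (-80 - 11*F*c) = -137 - 11*F*c)
-36463/H(-151, -78) - 18141/(-24326) = -36463/(-137 - 11*(-78)*(-151)) - 18141/(-24326) = -36463/(-137 - 129558) - 18141*(-1/24326) = -36463/(-129695) + 18141/24326 = -36463*(-1/129695) + 18141/24326 = 36463/129695 + 18141/24326 = 3239795933/3154960570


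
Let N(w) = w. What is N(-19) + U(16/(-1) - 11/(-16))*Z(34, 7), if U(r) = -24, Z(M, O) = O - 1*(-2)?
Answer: -235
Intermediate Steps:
Z(M, O) = 2 + O (Z(M, O) = O + 2 = 2 + O)
N(-19) + U(16/(-1) - 11/(-16))*Z(34, 7) = -19 - 24*(2 + 7) = -19 - 24*9 = -19 - 216 = -235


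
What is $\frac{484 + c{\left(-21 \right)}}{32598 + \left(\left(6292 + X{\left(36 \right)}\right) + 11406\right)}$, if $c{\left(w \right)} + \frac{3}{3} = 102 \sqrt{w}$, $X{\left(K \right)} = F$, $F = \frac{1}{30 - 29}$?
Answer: $\frac{483}{50297} + \frac{102 i \sqrt{21}}{50297} \approx 0.009603 + 0.0092933 i$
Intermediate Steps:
$F = 1$ ($F = 1^{-1} = 1$)
$X{\left(K \right)} = 1$
$c{\left(w \right)} = -1 + 102 \sqrt{w}$
$\frac{484 + c{\left(-21 \right)}}{32598 + \left(\left(6292 + X{\left(36 \right)}\right) + 11406\right)} = \frac{484 - \left(1 - 102 \sqrt{-21}\right)}{32598 + \left(\left(6292 + 1\right) + 11406\right)} = \frac{484 - \left(1 - 102 i \sqrt{21}\right)}{32598 + \left(6293 + 11406\right)} = \frac{484 - \left(1 - 102 i \sqrt{21}\right)}{32598 + 17699} = \frac{483 + 102 i \sqrt{21}}{50297} = \left(483 + 102 i \sqrt{21}\right) \frac{1}{50297} = \frac{483}{50297} + \frac{102 i \sqrt{21}}{50297}$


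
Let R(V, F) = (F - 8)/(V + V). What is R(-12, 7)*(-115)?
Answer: -115/24 ≈ -4.7917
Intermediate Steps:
R(V, F) = (-8 + F)/(2*V) (R(V, F) = (-8 + F)/((2*V)) = (-8 + F)*(1/(2*V)) = (-8 + F)/(2*V))
R(-12, 7)*(-115) = ((½)*(-8 + 7)/(-12))*(-115) = ((½)*(-1/12)*(-1))*(-115) = (1/24)*(-115) = -115/24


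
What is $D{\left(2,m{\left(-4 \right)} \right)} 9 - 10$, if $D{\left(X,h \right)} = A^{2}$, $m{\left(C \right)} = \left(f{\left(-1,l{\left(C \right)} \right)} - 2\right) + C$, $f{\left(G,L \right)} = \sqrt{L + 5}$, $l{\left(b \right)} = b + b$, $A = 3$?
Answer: $71$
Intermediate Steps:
$l{\left(b \right)} = 2 b$
$f{\left(G,L \right)} = \sqrt{5 + L}$
$m{\left(C \right)} = -2 + C + \sqrt{5 + 2 C}$ ($m{\left(C \right)} = \left(\sqrt{5 + 2 C} - 2\right) + C = \left(-2 + \sqrt{5 + 2 C}\right) + C = -2 + C + \sqrt{5 + 2 C}$)
$D{\left(X,h \right)} = 9$ ($D{\left(X,h \right)} = 3^{2} = 9$)
$D{\left(2,m{\left(-4 \right)} \right)} 9 - 10 = 9 \cdot 9 - 10 = 81 - 10 = 71$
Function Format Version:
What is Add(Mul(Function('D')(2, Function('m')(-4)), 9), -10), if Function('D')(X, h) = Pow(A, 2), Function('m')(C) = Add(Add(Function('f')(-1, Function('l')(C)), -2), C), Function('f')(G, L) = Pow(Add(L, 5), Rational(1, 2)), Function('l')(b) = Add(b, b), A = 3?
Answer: 71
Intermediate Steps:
Function('l')(b) = Mul(2, b)
Function('f')(G, L) = Pow(Add(5, L), Rational(1, 2))
Function('m')(C) = Add(-2, C, Pow(Add(5, Mul(2, C)), Rational(1, 2))) (Function('m')(C) = Add(Add(Pow(Add(5, Mul(2, C)), Rational(1, 2)), -2), C) = Add(Add(-2, Pow(Add(5, Mul(2, C)), Rational(1, 2))), C) = Add(-2, C, Pow(Add(5, Mul(2, C)), Rational(1, 2))))
Function('D')(X, h) = 9 (Function('D')(X, h) = Pow(3, 2) = 9)
Add(Mul(Function('D')(2, Function('m')(-4)), 9), -10) = Add(Mul(9, 9), -10) = Add(81, -10) = 71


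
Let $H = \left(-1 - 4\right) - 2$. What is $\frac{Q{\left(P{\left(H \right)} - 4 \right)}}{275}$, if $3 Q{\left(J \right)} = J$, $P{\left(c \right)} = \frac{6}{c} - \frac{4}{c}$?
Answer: $- \frac{2}{385} \approx -0.0051948$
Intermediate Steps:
$H = -7$ ($H = -5 - 2 = -7$)
$P{\left(c \right)} = \frac{2}{c}$
$Q{\left(J \right)} = \frac{J}{3}$
$\frac{Q{\left(P{\left(H \right)} - 4 \right)}}{275} = \frac{\frac{1}{3} \left(\frac{2}{-7} - 4\right)}{275} = \frac{2 \left(- \frac{1}{7}\right) + \left(-4 + 0\right)}{3} \cdot \frac{1}{275} = \frac{- \frac{2}{7} - 4}{3} \cdot \frac{1}{275} = \frac{1}{3} \left(- \frac{30}{7}\right) \frac{1}{275} = \left(- \frac{10}{7}\right) \frac{1}{275} = - \frac{2}{385}$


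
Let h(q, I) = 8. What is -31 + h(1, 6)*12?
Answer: 65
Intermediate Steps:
-31 + h(1, 6)*12 = -31 + 8*12 = -31 + 96 = 65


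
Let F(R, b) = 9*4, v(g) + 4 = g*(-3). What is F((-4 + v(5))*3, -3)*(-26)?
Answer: -936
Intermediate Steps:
v(g) = -4 - 3*g (v(g) = -4 + g*(-3) = -4 - 3*g)
F(R, b) = 36
F((-4 + v(5))*3, -3)*(-26) = 36*(-26) = -936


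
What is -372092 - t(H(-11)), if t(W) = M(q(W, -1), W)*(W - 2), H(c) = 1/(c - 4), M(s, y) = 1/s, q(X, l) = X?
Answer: -372123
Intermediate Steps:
H(c) = 1/(-4 + c)
t(W) = (-2 + W)/W (t(W) = (W - 2)/W = (-2 + W)/W)
-372092 - t(H(-11)) = -372092 - (-2 + 1/(-4 - 11))/(1/(-4 - 11)) = -372092 - (-2 + 1/(-15))/(1/(-15)) = -372092 - (-2 - 1/15)/(-1/15) = -372092 - (-15)*(-31)/15 = -372092 - 1*31 = -372092 - 31 = -372123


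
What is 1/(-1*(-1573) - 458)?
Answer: 1/1115 ≈ 0.00089686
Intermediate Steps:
1/(-1*(-1573) - 458) = 1/(1573 - 458) = 1/1115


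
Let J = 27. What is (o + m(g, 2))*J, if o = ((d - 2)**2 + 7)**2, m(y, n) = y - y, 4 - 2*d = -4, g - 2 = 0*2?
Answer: 3267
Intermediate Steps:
g = 2 (g = 2 + 0*2 = 2 + 0 = 2)
d = 4 (d = 2 - 1/2*(-4) = 2 + 2 = 4)
m(y, n) = 0
o = 121 (o = ((4 - 2)**2 + 7)**2 = (2**2 + 7)**2 = (4 + 7)**2 = 11**2 = 121)
(o + m(g, 2))*J = (121 + 0)*27 = 121*27 = 3267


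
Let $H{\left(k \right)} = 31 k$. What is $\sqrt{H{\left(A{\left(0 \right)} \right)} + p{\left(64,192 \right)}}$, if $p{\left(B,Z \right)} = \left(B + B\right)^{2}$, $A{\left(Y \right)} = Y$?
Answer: $128$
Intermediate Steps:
$p{\left(B,Z \right)} = 4 B^{2}$ ($p{\left(B,Z \right)} = \left(2 B\right)^{2} = 4 B^{2}$)
$\sqrt{H{\left(A{\left(0 \right)} \right)} + p{\left(64,192 \right)}} = \sqrt{31 \cdot 0 + 4 \cdot 64^{2}} = \sqrt{0 + 4 \cdot 4096} = \sqrt{0 + 16384} = \sqrt{16384} = 128$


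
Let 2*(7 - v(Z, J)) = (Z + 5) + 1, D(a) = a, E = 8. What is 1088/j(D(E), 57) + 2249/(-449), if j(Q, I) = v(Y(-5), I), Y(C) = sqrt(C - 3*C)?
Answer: 3847373/12123 + 1088*sqrt(10)/27 ≈ 444.79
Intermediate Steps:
Y(C) = sqrt(2)*sqrt(-C) (Y(C) = sqrt(-2*C) = sqrt(2)*sqrt(-C))
v(Z, J) = 4 - Z/2 (v(Z, J) = 7 - ((Z + 5) + 1)/2 = 7 - ((5 + Z) + 1)/2 = 7 - (6 + Z)/2 = 7 + (-3 - Z/2) = 4 - Z/2)
j(Q, I) = 4 - sqrt(10)/2 (j(Q, I) = 4 - sqrt(2)*sqrt(-1*(-5))/2 = 4 - sqrt(2)*sqrt(5)/2 = 4 - sqrt(10)/2)
1088/j(D(E), 57) + 2249/(-449) = 1088/(4 - sqrt(10)/2) + 2249/(-449) = 1088/(4 - sqrt(10)/2) + 2249*(-1/449) = 1088/(4 - sqrt(10)/2) - 2249/449 = -2249/449 + 1088/(4 - sqrt(10)/2)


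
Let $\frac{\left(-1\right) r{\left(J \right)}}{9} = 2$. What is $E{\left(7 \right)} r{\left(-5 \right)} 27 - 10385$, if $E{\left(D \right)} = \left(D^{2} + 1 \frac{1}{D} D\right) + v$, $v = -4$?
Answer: $-32741$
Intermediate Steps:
$r{\left(J \right)} = -18$ ($r{\left(J \right)} = \left(-9\right) 2 = -18$)
$E{\left(D \right)} = -3 + D^{2}$ ($E{\left(D \right)} = \left(D^{2} + 1 \frac{1}{D} D\right) - 4 = \left(D^{2} + \frac{D}{D}\right) - 4 = \left(D^{2} + 1\right) - 4 = \left(1 + D^{2}\right) - 4 = -3 + D^{2}$)
$E{\left(7 \right)} r{\left(-5 \right)} 27 - 10385 = \left(-3 + 7^{2}\right) \left(-18\right) 27 - 10385 = \left(-3 + 49\right) \left(-18\right) 27 - 10385 = 46 \left(-18\right) 27 - 10385 = \left(-828\right) 27 - 10385 = -22356 - 10385 = -32741$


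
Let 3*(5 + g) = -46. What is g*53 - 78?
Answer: -3467/3 ≈ -1155.7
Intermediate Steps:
g = -61/3 (g = -5 + (⅓)*(-46) = -5 - 46/3 = -61/3 ≈ -20.333)
g*53 - 78 = -61/3*53 - 78 = -3233/3 - 78 = -3467/3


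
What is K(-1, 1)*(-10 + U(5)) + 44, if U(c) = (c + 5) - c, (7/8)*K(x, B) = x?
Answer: 348/7 ≈ 49.714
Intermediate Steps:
K(x, B) = 8*x/7
U(c) = 5 (U(c) = (5 + c) - c = 5)
K(-1, 1)*(-10 + U(5)) + 44 = ((8/7)*(-1))*(-10 + 5) + 44 = -8/7*(-5) + 44 = 40/7 + 44 = 348/7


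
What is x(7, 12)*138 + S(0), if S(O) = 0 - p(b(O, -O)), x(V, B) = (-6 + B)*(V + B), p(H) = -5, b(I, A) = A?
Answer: 15737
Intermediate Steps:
x(V, B) = (-6 + B)*(B + V)
S(O) = 5 (S(O) = 0 - 1*(-5) = 0 + 5 = 5)
x(7, 12)*138 + S(0) = (12² - 6*12 - 6*7 + 12*7)*138 + 5 = (144 - 72 - 42 + 84)*138 + 5 = 114*138 + 5 = 15732 + 5 = 15737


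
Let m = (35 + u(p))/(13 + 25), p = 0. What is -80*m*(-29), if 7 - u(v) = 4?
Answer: 2320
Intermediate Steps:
u(v) = 3 (u(v) = 7 - 1*4 = 7 - 4 = 3)
m = 1 (m = (35 + 3)/(13 + 25) = 38/38 = 38*(1/38) = 1)
-80*m*(-29) = -80*1*(-29) = -80*(-29) = 2320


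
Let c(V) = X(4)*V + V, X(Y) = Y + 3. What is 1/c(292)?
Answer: 1/2336 ≈ 0.00042808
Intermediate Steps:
X(Y) = 3 + Y
c(V) = 8*V (c(V) = (3 + 4)*V + V = 7*V + V = 8*V)
1/c(292) = 1/(8*292) = 1/2336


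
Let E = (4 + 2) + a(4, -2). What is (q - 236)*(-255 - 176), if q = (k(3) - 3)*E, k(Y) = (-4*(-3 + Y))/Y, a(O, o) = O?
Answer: 114646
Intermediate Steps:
k(Y) = (12 - 4*Y)/Y
E = 10 (E = (4 + 2) + 4 = 6 + 4 = 10)
q = -30 (q = ((-4 + 12/3) - 3)*10 = ((-4 + 12*(⅓)) - 3)*10 = ((-4 + 4) - 3)*10 = (0 - 3)*10 = -3*10 = -30)
(q - 236)*(-255 - 176) = (-30 - 236)*(-255 - 176) = -266*(-431) = 114646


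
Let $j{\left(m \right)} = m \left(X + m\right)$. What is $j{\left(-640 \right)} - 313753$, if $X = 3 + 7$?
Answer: $89447$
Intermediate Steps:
$X = 10$
$j{\left(m \right)} = m \left(10 + m\right)$
$j{\left(-640 \right)} - 313753 = - 640 \left(10 - 640\right) - 313753 = \left(-640\right) \left(-630\right) - 313753 = 403200 - 313753 = 89447$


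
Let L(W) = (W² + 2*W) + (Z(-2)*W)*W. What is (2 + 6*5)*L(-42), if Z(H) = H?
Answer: -59136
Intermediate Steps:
L(W) = -W² + 2*W (L(W) = (W² + 2*W) + (-2*W)*W = (W² + 2*W) - 2*W² = -W² + 2*W)
(2 + 6*5)*L(-42) = (2 + 6*5)*(-42*(2 - 1*(-42))) = (2 + 30)*(-42*(2 + 42)) = 32*(-42*44) = 32*(-1848) = -59136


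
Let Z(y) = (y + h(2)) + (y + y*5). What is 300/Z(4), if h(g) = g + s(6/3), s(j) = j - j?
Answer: 10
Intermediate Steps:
s(j) = 0
h(g) = g (h(g) = g + 0 = g)
Z(y) = 2 + 7*y (Z(y) = (y + 2) + (y + y*5) = (2 + y) + (y + 5*y) = (2 + y) + 6*y = 2 + 7*y)
300/Z(4) = 300/(2 + 7*4) = 300/(2 + 28) = 300/30 = 300*(1/30) = 10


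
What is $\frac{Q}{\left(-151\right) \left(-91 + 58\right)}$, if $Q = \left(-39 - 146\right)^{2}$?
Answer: $\frac{34225}{4983} \approx 6.8684$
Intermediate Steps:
$Q = 34225$ ($Q = \left(-185\right)^{2} = 34225$)
$\frac{Q}{\left(-151\right) \left(-91 + 58\right)} = \frac{34225}{\left(-151\right) \left(-91 + 58\right)} = \frac{34225}{\left(-151\right) \left(-33\right)} = \frac{34225}{4983}$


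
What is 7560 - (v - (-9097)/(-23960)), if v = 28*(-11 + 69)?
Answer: 142235657/23960 ≈ 5936.4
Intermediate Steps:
v = 1624 (v = 28*58 = 1624)
7560 - (v - (-9097)/(-23960)) = 7560 - (1624 - (-9097)/(-23960)) = 7560 - (1624 - (-9097)*(-1)/23960) = 7560 - (1624 - 1*9097/23960) = 7560 - (1624 - 9097/23960) = 7560 - 1*38901943/23960 = 7560 - 38901943/23960 = 142235657/23960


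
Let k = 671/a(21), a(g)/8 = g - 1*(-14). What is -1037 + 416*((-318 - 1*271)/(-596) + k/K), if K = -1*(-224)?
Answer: -181483993/292040 ≈ -621.44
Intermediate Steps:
a(g) = 112 + 8*g (a(g) = 8*(g - 1*(-14)) = 8*(g + 14) = 8*(14 + g) = 112 + 8*g)
K = 224
k = 671/280 (k = 671/(112 + 8*21) = 671/(112 + 168) = 671/280 ≈ 2.3964)
-1037 + 416*((-318 - 1*271)/(-596) + k/K) = -1037 + 416*((-318 - 1*271)/(-596) + (671/280)/224) = -1037 + 416*((-318 - 271)*(-1/596) + (671/280)*(1/224)) = -1037 + 416*(-589*(-1/596) + 671/62720) = -1037 + 416*(589/596 + 671/62720) = -1037 + 416*(9335499/9345280) = -1037 + 121361487/292040 = -181483993/292040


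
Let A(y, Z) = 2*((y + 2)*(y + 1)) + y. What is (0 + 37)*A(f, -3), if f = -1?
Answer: -37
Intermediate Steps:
A(y, Z) = y + 2*(1 + y)*(2 + y) (A(y, Z) = 2*((2 + y)*(1 + y)) + y = 2*((1 + y)*(2 + y)) + y = 2*(1 + y)*(2 + y) + y = y + 2*(1 + y)*(2 + y))
(0 + 37)*A(f, -3) = (0 + 37)*(4 + 2*(-1)² + 7*(-1)) = 37*(4 + 2*1 - 7) = 37*(4 + 2 - 7) = 37*(-1) = -37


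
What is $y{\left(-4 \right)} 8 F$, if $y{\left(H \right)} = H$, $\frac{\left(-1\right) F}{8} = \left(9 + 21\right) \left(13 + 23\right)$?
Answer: $276480$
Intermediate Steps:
$F = -8640$ ($F = - 8 \left(9 + 21\right) \left(13 + 23\right) = - 8 \cdot 30 \cdot 36 = \left(-8\right) 1080 = -8640$)
$y{\left(-4 \right)} 8 F = \left(-4\right) 8 \left(-8640\right) = \left(-32\right) \left(-8640\right) = 276480$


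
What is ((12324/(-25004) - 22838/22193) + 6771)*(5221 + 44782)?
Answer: 46958774886551746/138728443 ≈ 3.3849e+8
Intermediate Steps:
((12324/(-25004) - 22838/22193) + 6771)*(5221 + 44782) = ((12324*(-1/25004) - 22838*1/22193) + 6771)*50003 = ((-3081/6251 - 22838/22193) + 6771)*50003 = (-211136971/138728443 + 6771)*50003 = (939119150582/138728443)*50003 = 46958774886551746/138728443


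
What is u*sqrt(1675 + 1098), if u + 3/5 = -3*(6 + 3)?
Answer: -138*sqrt(2773)/5 ≈ -1453.4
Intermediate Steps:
u = -138/5 (u = -3/5 - 3*(6 + 3) = -3/5 - 3*9 = -3/5 - 27 = -138/5 ≈ -27.600)
u*sqrt(1675 + 1098) = -138*sqrt(1675 + 1098)/5 = -138*sqrt(2773)/5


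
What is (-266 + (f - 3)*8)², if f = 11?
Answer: 40804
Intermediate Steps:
(-266 + (f - 3)*8)² = (-266 + (11 - 3)*8)² = (-266 + 8*8)² = (-266 + 64)² = (-202)² = 40804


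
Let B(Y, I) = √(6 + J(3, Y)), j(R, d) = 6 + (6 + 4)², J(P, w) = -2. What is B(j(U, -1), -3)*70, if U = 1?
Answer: 140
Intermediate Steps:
j(R, d) = 106 (j(R, d) = 6 + 10² = 6 + 100 = 106)
B(Y, I) = 2 (B(Y, I) = √(6 - 2) = √4 = 2)
B(j(U, -1), -3)*70 = 2*70 = 140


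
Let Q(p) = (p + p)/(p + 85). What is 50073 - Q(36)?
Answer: 6058761/121 ≈ 50072.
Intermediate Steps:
Q(p) = 2*p/(85 + p) (Q(p) = (2*p)/(85 + p) = 2*p/(85 + p))
50073 - Q(36) = 50073 - 2*36/(85 + 36) = 50073 - 2*36/121 = 50073 - 1*72/121 = 50073 - 72/121 = 6058761/121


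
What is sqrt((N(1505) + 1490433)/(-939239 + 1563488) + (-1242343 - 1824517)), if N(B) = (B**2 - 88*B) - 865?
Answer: I*sqrt(132790293473524307)/208083 ≈ 1751.2*I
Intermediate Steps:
N(B) = -865 + B**2 - 88*B
sqrt((N(1505) + 1490433)/(-939239 + 1563488) + (-1242343 - 1824517)) = sqrt(((-865 + 1505**2 - 88*1505) + 1490433)/(-939239 + 1563488) + (-1242343 - 1824517)) = sqrt(((-865 + 2265025 - 132440) + 1490433)/624249 - 3066860) = sqrt((2131720 + 1490433)*(1/624249) - 3066860) = sqrt(3622153*(1/624249) - 3066860) = sqrt(3622153/624249 - 3066860) = sqrt(-1914480665987/624249) = I*sqrt(132790293473524307)/208083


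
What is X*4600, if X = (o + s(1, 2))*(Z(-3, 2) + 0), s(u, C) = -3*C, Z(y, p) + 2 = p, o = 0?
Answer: 0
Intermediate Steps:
Z(y, p) = -2 + p
X = 0 (X = (0 - 3*2)*((-2 + 2) + 0) = (0 - 6)*(0 + 0) = -6*0 = 0)
X*4600 = 0*4600 = 0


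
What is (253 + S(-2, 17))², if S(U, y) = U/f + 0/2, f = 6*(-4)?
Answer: 9223369/144 ≈ 64051.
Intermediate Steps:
f = -24
S(U, y) = -U/24 (S(U, y) = U/(-24) + 0/2 = U*(-1/24) + 0*(½) = -U/24 + 0 = -U/24)
(253 + S(-2, 17))² = (253 - 1/24*(-2))² = (253 + 1/12)² = (3037/12)² = 9223369/144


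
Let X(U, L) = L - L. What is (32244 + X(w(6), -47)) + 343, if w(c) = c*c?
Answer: 32587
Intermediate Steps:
w(c) = c²
X(U, L) = 0
(32244 + X(w(6), -47)) + 343 = (32244 + 0) + 343 = 32244 + 343 = 32587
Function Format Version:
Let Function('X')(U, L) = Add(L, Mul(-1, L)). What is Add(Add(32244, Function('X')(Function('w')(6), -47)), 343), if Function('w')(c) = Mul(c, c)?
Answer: 32587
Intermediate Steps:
Function('w')(c) = Pow(c, 2)
Function('X')(U, L) = 0
Add(Add(32244, Function('X')(Function('w')(6), -47)), 343) = Add(Add(32244, 0), 343) = Add(32244, 343) = 32587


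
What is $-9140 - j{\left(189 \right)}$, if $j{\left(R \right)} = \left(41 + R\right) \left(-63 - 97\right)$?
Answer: $27660$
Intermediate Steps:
$j{\left(R \right)} = -6560 - 160 R$ ($j{\left(R \right)} = \left(41 + R\right) \left(-160\right) = -6560 - 160 R$)
$-9140 - j{\left(189 \right)} = -9140 - \left(-6560 - 30240\right) = -9140 - -36800 = -9140 + 36800 = 27660$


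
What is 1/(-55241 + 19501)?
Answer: -1/35740 ≈ -2.7980e-5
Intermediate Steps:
1/(-55241 + 19501) = 1/(-35740) = -1/35740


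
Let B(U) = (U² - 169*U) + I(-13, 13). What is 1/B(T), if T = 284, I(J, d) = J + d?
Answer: 1/32660 ≈ 3.0619e-5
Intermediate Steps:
B(U) = U² - 169*U (B(U) = (U² - 169*U) + (-13 + 13) = (U² - 169*U) + 0 = U² - 169*U)
1/B(T) = 1/(284*(-169 + 284)) = 1/(284*115) = 1/32660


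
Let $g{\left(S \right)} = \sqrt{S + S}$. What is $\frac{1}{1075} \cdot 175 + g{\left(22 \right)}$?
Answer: $\frac{7}{43} + 2 \sqrt{11} \approx 6.796$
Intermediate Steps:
$g{\left(S \right)} = \sqrt{2} \sqrt{S}$ ($g{\left(S \right)} = \sqrt{2 S} = \sqrt{2} \sqrt{S}$)
$\frac{1}{1075} \cdot 175 + g{\left(22 \right)} = \frac{1}{1075} \cdot 175 + \sqrt{2} \sqrt{22} = \frac{1}{1075} \cdot 175 + 2 \sqrt{11} = \frac{7}{43} + 2 \sqrt{11}$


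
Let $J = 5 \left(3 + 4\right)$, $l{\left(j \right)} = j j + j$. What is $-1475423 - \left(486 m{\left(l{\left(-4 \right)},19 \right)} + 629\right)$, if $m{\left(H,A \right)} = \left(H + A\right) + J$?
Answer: $-1508128$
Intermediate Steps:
$l{\left(j \right)} = j + j^{2}$ ($l{\left(j \right)} = j^{2} + j = j + j^{2}$)
$J = 35$ ($J = 5 \cdot 7 = 35$)
$m{\left(H,A \right)} = 35 + A + H$ ($m{\left(H,A \right)} = \left(H + A\right) + 35 = \left(A + H\right) + 35 = 35 + A + H$)
$-1475423 - \left(486 m{\left(l{\left(-4 \right)},19 \right)} + 629\right) = -1475423 - \left(486 \left(35 + 19 - 4 \left(1 - 4\right)\right) + 629\right) = -1475423 - \left(486 \left(35 + 19 - -12\right) + 629\right) = -1475423 - \left(486 \left(35 + 19 + 12\right) + 629\right) = -1475423 - \left(486 \cdot 66 + 629\right) = -1475423 - \left(32076 + 629\right) = -1475423 - 32705 = -1508128$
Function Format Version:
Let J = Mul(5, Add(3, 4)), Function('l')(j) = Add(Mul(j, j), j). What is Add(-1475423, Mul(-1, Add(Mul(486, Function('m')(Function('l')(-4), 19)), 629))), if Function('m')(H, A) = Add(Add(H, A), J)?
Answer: -1508128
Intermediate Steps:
Function('l')(j) = Add(j, Pow(j, 2)) (Function('l')(j) = Add(Pow(j, 2), j) = Add(j, Pow(j, 2)))
J = 35 (J = Mul(5, 7) = 35)
Function('m')(H, A) = Add(35, A, H) (Function('m')(H, A) = Add(Add(H, A), 35) = Add(Add(A, H), 35) = Add(35, A, H))
Add(-1475423, Mul(-1, Add(Mul(486, Function('m')(Function('l')(-4), 19)), 629))) = Add(-1475423, Mul(-1, Add(Mul(486, Add(35, 19, Mul(-4, Add(1, -4)))), 629))) = Add(-1475423, Mul(-1, Add(Mul(486, Add(35, 19, Mul(-4, -3))), 629))) = Add(-1475423, Mul(-1, Add(Mul(486, Add(35, 19, 12)), 629))) = Add(-1475423, Mul(-1, Add(Mul(486, 66), 629))) = Add(-1475423, Mul(-1, Add(32076, 629))) = Add(-1475423, Mul(-1, 32705)) = Add(-1475423, -32705) = -1508128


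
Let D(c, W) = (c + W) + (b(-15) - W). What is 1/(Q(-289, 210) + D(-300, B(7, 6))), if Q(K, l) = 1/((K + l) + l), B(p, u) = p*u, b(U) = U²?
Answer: -131/9824 ≈ -0.013335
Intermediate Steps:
Q(K, l) = 1/(K + 2*l)
D(c, W) = 225 + c (D(c, W) = (c + W) + ((-15)² - W) = (W + c) + (225 - W) = 225 + c)
1/(Q(-289, 210) + D(-300, B(7, 6))) = 1/(1/(-289 + 2*210) + (225 - 300)) = 1/(1/(-289 + 420) - 75) = 1/(1/131 - 75) = 1/(-9824/131) = -131/9824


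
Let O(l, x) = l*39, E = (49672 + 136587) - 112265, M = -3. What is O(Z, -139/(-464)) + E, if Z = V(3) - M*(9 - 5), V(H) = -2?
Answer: 74384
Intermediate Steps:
Z = 10 (Z = -2 - (-3)*(9 - 5) = -2 - (-3)*4 = -2 - 1*(-12) = -2 + 12 = 10)
E = 73994 (E = 186259 - 112265 = 73994)
O(l, x) = 39*l
O(Z, -139/(-464)) + E = 39*10 + 73994 = 390 + 73994 = 74384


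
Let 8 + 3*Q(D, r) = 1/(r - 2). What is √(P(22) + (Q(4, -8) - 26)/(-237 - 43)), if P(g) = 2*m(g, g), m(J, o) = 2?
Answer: √1641/20 ≈ 2.0255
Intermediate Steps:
Q(D, r) = -8/3 + 1/(3*(-2 + r)) (Q(D, r) = -8/3 + 1/(3*(r - 2)) = -8/3 + 1/(3*(-2 + r)))
P(g) = 4 (P(g) = 2*2 = 4)
√(P(22) + (Q(4, -8) - 26)/(-237 - 43)) = √(4 + ((17 - 8*(-8))/(3*(-2 - 8)) - 26)/(-237 - 43)) = √(4 + ((⅓)*(17 + 64)/(-10) - 26)/(-280)) = √(4 + ((⅓)*(-⅒)*81 - 26)*(-1/280)) = √(4 + (-27/10 - 26)*(-1/280)) = √(4 - 287/10*(-1/280)) = √(4 + 41/400) = √(1641/400) = √1641/20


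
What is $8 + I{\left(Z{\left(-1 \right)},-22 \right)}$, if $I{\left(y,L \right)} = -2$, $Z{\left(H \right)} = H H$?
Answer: $6$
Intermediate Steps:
$Z{\left(H \right)} = H^{2}$
$8 + I{\left(Z{\left(-1 \right)},-22 \right)} = 8 - 2 = 6$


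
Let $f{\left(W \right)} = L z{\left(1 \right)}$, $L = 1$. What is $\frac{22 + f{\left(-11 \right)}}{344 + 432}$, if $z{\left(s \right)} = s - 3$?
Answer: $\frac{5}{194} \approx 0.025773$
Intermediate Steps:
$z{\left(s \right)} = -3 + s$ ($z{\left(s \right)} = s - 3 = -3 + s$)
$f{\left(W \right)} = -2$ ($f{\left(W \right)} = 1 \left(-3 + 1\right) = 1 \left(-2\right) = -2$)
$\frac{22 + f{\left(-11 \right)}}{344 + 432} = \frac{22 - 2}{344 + 432} = \frac{20}{776} = 20 \cdot \frac{1}{776} = \frac{5}{194}$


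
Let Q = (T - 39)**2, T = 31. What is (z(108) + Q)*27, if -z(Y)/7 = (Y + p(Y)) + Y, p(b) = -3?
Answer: -38529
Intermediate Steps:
Q = 64 (Q = (31 - 39)**2 = (-8)**2 = 64)
z(Y) = 21 - 14*Y (z(Y) = -7*((Y - 3) + Y) = -7*((-3 + Y) + Y) = -7*(-3 + 2*Y) = 21 - 14*Y)
(z(108) + Q)*27 = ((21 - 14*108) + 64)*27 = ((21 - 1512) + 64)*27 = (-1491 + 64)*27 = -1427*27 = -38529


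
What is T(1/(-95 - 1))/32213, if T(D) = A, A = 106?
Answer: 106/32213 ≈ 0.0032906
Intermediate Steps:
T(D) = 106
T(1/(-95 - 1))/32213 = 106/32213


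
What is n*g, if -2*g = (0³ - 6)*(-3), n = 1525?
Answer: -13725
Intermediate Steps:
g = -9 (g = -(0³ - 6)*(-3)/2 = -(0 - 6)*(-3)/2 = -(-3)*(-3) = -½*18 = -9)
n*g = 1525*(-9) = -13725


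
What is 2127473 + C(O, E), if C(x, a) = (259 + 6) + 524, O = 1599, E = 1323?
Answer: 2128262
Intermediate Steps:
C(x, a) = 789 (C(x, a) = 265 + 524 = 789)
2127473 + C(O, E) = 2127473 + 789 = 2128262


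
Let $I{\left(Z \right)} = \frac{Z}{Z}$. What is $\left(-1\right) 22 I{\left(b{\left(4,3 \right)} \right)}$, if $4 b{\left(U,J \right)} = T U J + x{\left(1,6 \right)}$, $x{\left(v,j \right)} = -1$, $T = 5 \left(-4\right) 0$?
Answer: $-22$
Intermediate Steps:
$T = 0$ ($T = \left(-20\right) 0 = 0$)
$b{\left(U,J \right)} = - \frac{1}{4}$ ($b{\left(U,J \right)} = \frac{0 U J - 1}{4} = \frac{0 J - 1}{4} = \frac{0 - 1}{4} = \frac{1}{4} \left(-1\right) = - \frac{1}{4}$)
$I{\left(Z \right)} = 1$
$\left(-1\right) 22 I{\left(b{\left(4,3 \right)} \right)} = \left(-1\right) 22 \cdot 1 = \left(-22\right) 1 = -22$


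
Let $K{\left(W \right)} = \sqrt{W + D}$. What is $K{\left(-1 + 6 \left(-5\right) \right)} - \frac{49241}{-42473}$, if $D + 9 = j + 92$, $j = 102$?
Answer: $\frac{49241}{42473} + \sqrt{154} \approx 13.569$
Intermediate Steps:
$D = 185$ ($D = -9 + \left(102 + 92\right) = -9 + 194 = 185$)
$K{\left(W \right)} = \sqrt{185 + W}$ ($K{\left(W \right)} = \sqrt{W + 185} = \sqrt{185 + W}$)
$K{\left(-1 + 6 \left(-5\right) \right)} - \frac{49241}{-42473} = \sqrt{185 + \left(-1 + 6 \left(-5\right)\right)} - \frac{49241}{-42473} = \sqrt{185 - 31} - 49241 \left(- \frac{1}{42473}\right) = \sqrt{185 - 31} - - \frac{49241}{42473} = \sqrt{154} + \frac{49241}{42473} = \frac{49241}{42473} + \sqrt{154}$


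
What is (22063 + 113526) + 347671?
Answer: 483260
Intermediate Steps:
(22063 + 113526) + 347671 = 135589 + 347671 = 483260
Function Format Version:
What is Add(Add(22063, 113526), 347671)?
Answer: 483260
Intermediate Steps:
Add(Add(22063, 113526), 347671) = Add(135589, 347671) = 483260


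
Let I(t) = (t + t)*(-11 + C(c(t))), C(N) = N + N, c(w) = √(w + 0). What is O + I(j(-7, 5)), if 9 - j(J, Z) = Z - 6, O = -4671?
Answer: -4891 + 40*√10 ≈ -4764.5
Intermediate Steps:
c(w) = √w
C(N) = 2*N
j(J, Z) = 15 - Z (j(J, Z) = 9 - (Z - 6) = 9 - (-6 + Z) = 9 + (6 - Z) = 15 - Z)
I(t) = 2*t*(-11 + 2*√t) (I(t) = (t + t)*(-11 + 2*√t) = (2*t)*(-11 + 2*√t) = 2*t*(-11 + 2*√t))
O + I(j(-7, 5)) = -4671 + (-22*(15 - 1*5) + 4*(15 - 1*5)^(3/2)) = -4671 + (-22*(15 - 5) + 4*(15 - 5)^(3/2)) = -4671 + (-22*10 + 4*10^(3/2)) = -4671 + (-220 + 4*(10*√10)) = -4671 + (-220 + 40*√10) = -4891 + 40*√10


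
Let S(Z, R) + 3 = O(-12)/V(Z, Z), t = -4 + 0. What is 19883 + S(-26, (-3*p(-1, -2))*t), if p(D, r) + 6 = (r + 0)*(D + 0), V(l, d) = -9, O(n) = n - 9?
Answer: 59647/3 ≈ 19882.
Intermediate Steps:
t = -4
O(n) = -9 + n
p(D, r) = -6 + D*r (p(D, r) = -6 + (r + 0)*(D + 0) = -6 + r*D = -6 + D*r)
S(Z, R) = -⅔ (S(Z, R) = -3 + (-9 - 12)/(-9) = -3 - 21*(-⅑) = -3 + 7/3 = -⅔)
19883 + S(-26, (-3*p(-1, -2))*t) = 19883 - ⅔ = 59647/3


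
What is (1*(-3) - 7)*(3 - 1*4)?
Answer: 10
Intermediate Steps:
(1*(-3) - 7)*(3 - 1*4) = (-3 - 7)*(3 - 4) = -10*(-1) = 10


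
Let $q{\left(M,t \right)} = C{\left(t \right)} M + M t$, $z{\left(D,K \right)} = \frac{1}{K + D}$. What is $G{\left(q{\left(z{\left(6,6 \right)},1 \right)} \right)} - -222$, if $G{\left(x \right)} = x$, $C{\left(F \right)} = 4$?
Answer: $\frac{2669}{12} \approx 222.42$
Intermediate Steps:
$z{\left(D,K \right)} = \frac{1}{D + K}$
$q{\left(M,t \right)} = 4 M + M t$
$G{\left(q{\left(z{\left(6,6 \right)},1 \right)} \right)} - -222 = \frac{4 + 1}{6 + 6} - -222 = \frac{1}{12} \cdot 5 + 222 = \frac{5}{12} + 222 = \frac{2669}{12}$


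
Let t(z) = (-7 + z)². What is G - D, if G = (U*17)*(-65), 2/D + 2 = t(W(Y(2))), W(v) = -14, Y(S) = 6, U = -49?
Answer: 23769653/439 ≈ 54145.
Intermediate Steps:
D = 2/439 (D = 2/(-2 + (-7 - 14)²) = 2/(-2 + (-21)²) = 2/(-2 + 441) = 2/439 ≈ 0.0045558)
G = 54145 (G = -49*17*(-65) = -833*(-65) = 54145)
G - D = 54145 - 1*2/439 = 54145 - 2/439 = 23769653/439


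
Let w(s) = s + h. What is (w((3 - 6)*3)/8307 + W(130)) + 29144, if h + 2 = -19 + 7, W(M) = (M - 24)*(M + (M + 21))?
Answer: 489531487/8307 ≈ 58930.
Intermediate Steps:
W(M) = (-24 + M)*(21 + 2*M) (W(M) = (-24 + M)*(M + (21 + M)) = (-24 + M)*(21 + 2*M))
h = -14 (h = -2 + (-19 + 7) = -2 - 12 = -14)
w(s) = -14 + s (w(s) = s - 14 = -14 + s)
(w((3 - 6)*3)/8307 + W(130)) + 29144 = ((-14 + (3 - 6)*3)/8307 + (-504 - 27*130 + 2*130²)) + 29144 = ((-14 - 3*3)*(1/8307) + (-504 - 3510 + 2*16900)) + 29144 = ((-14 - 9)*(1/8307) + (-504 - 3510 + 33800)) + 29144 = (-23*1/8307 + 29786) + 29144 = (-23/8307 + 29786) + 29144 = 247432279/8307 + 29144 = 489531487/8307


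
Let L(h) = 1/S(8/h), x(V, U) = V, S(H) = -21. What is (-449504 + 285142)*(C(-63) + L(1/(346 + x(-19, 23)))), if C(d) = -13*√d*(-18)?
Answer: 164362/21 - 115382124*I*√7 ≈ 7826.8 - 3.0527e+8*I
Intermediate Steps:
L(h) = -1/21 (L(h) = 1/(-21) = -1/21)
C(d) = 234*√d
(-449504 + 285142)*(C(-63) + L(1/(346 + x(-19, 23)))) = (-449504 + 285142)*(234*√(-63) - 1/21) = -164362*(234*(3*I*√7) - 1/21) = -164362*(702*I*√7 - 1/21) = -164362*(-1/21 + 702*I*√7) = 164362/21 - 115382124*I*√7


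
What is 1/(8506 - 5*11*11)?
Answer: 1/7901 ≈ 0.00012657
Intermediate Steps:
1/(8506 - 5*11*11) = 1/(8506 - 55*11) = 1/(8506 - 605) = 1/7901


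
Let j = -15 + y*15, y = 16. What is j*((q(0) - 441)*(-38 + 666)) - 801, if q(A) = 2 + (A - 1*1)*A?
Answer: -62031501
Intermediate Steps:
q(A) = 2 + A*(-1 + A) (q(A) = 2 + (A - 1)*A = 2 + (-1 + A)*A = 2 + A*(-1 + A))
j = 225 (j = -15 + 16*15 = -15 + 240 = 225)
j*((q(0) - 441)*(-38 + 666)) - 801 = 225*(((2 + 0**2 - 1*0) - 441)*(-38 + 666)) - 801 = 225*(((2 + 0 + 0) - 441)*628) - 801 = 225*((2 - 441)*628) - 801 = 225*(-439*628) - 801 = 225*(-275692) - 801 = -62030700 - 801 = -62031501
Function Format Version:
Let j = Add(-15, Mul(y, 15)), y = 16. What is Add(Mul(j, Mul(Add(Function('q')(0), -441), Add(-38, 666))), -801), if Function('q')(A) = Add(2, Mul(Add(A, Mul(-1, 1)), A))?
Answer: -62031501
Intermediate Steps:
Function('q')(A) = Add(2, Mul(A, Add(-1, A))) (Function('q')(A) = Add(2, Mul(Add(A, -1), A)) = Add(2, Mul(Add(-1, A), A)) = Add(2, Mul(A, Add(-1, A))))
j = 225 (j = Add(-15, Mul(16, 15)) = Add(-15, 240) = 225)
Add(Mul(j, Mul(Add(Function('q')(0), -441), Add(-38, 666))), -801) = Add(Mul(225, Mul(Add(Add(2, Pow(0, 2), Mul(-1, 0)), -441), Add(-38, 666))), -801) = Add(Mul(225, Mul(Add(Add(2, 0, 0), -441), 628)), -801) = Add(Mul(225, Mul(Add(2, -441), 628)), -801) = Add(Mul(225, Mul(-439, 628)), -801) = Add(Mul(225, -275692), -801) = Add(-62030700, -801) = -62031501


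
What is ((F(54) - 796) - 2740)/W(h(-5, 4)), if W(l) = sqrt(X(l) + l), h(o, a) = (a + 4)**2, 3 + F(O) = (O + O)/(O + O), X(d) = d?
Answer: -1769*sqrt(2)/8 ≈ -312.72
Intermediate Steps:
F(O) = -2 (F(O) = -3 + (O + O)/(O + O) = -3 + (2*O)/((2*O)) = -3 + (2*O)*(1/(2*O)) = -3 + 1 = -2)
h(o, a) = (4 + a)**2
W(l) = sqrt(2)*sqrt(l) (W(l) = sqrt(l + l) = sqrt(2*l) = sqrt(2)*sqrt(l))
((F(54) - 796) - 2740)/W(h(-5, 4)) = ((-2 - 796) - 2740)/((sqrt(2)*sqrt((4 + 4)**2))) = (-798 - 2740)/((sqrt(2)*sqrt(8**2))) = -3538*sqrt(2)/16 = -1769*sqrt(2)/8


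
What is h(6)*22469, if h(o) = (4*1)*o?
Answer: 539256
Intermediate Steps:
h(o) = 4*o
h(6)*22469 = (4*6)*22469 = 24*22469 = 539256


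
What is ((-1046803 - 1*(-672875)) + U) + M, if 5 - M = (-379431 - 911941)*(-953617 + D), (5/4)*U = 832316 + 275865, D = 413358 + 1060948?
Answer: 3362018539649/5 ≈ 6.7240e+11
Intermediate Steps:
D = 1474306
U = 4432724/5 (U = 4*(832316 + 275865)/5 = (⅘)*1108181 = 4432724/5 ≈ 8.8655e+5)
M = 672403195313 (M = 5 - (-379431 - 911941)*(-953617 + 1474306) = 5 - (-1291372)*520689 = 5 - 1*(-672403195308) = 5 + 672403195308 = 672403195313)
((-1046803 - 1*(-672875)) + U) + M = ((-1046803 - 1*(-672875)) + 4432724/5) + 672403195313 = ((-1046803 + 672875) + 4432724/5) + 672403195313 = (-373928 + 4432724/5) + 672403195313 = 2563084/5 + 672403195313 = 3362018539649/5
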